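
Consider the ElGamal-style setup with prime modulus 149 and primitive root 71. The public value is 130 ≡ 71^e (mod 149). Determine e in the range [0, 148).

Baby-step giant-step with m = ceil(sqrt(148)) = 13.
Baby table (71^j mod 149 for j=0..12):
  0:1  1:71  2:124  3:13  4:29  5:122  6:20  7:79
  8:96  9:111  10:133  11:56  12:102
Giant step factor: 71^(-13) ≡ 101 (mod 149).
Scan 130·101^i mod 149 for i = 0, 1, …:
  i=0: 130   i=1: 18   i=2: 30   i=3: 50
  i=4: 133
Match at i=4, j=10: e = 4·13 + 10 = 62.

62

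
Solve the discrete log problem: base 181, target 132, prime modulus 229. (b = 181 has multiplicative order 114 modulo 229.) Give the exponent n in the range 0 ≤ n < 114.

Baby-step giant-step with m = ceil(sqrt(114)) = 11.
Baby table (181^j mod 229 for j=0..10):
  0:1  1:181  2:14  3:15  4:196  5:210  6:225  7:192
  8:173  9:169  10:132
Giant step factor: 181^(-11) ≡ 226 (mod 229).
Scan 132·226^i mod 229 for i = 0, 1, …:
  i=0: 132
Match at i=0, j=10: n = 0·11 + 10 = 10.

10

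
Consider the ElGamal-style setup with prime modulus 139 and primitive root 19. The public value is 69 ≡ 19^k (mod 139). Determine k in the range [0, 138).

Baby-step giant-step with m = ceil(sqrt(138)) = 12.
Baby table (19^j mod 139 for j=0..11):
  0:1  1:19  2:83  3:48  4:78  5:92  6:80  7:130
  8:107  9:87  10:124  11:132
Giant step factor: 19^(-12) ≡ 116 (mod 139).
Scan 69·116^i mod 139 for i = 0, 1, …:
  i=0: 69   i=1: 81   i=2: 83
Match at i=2, j=2: k = 2·12 + 2 = 26.

26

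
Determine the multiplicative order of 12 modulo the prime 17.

16

The order of 12 must divide p − 1 = 16 = 2^4.
Divisors: 1, 2, 4, 8, 16.
Check each in increasing order: 12^1 ≡ 12;  12^2 ≡ 8;  12^4 ≡ 13;  12^8 ≡ 16;  12^16 ≡ 1.
Smallest exponent giving 1 is 16.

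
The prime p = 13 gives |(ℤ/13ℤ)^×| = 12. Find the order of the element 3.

The order of 3 must divide p − 1 = 12 = 2^2 · 3.
Divisors: 1, 2, 3, 4, 6, 12.
Check each in increasing order: 3^1 ≡ 3;  3^2 ≡ 9;  3^3 ≡ 1.
Smallest exponent giving 1 is 3.

3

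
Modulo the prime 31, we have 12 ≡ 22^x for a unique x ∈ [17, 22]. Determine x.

Compute 22^17 mod 31 = 12, then multiply by 22 repeatedly:
  22^17=12
Found 12 at exponent 17.

17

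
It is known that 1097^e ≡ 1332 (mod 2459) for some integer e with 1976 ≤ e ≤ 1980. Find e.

Compute 1097^1976 mod 2459 = 1140, then multiply by 1097 repeatedly:
  1097^1976=1140  1097^1977=1408  1097^1978=324  1097^1979=1332
Found 1332 at exponent 1979.

1979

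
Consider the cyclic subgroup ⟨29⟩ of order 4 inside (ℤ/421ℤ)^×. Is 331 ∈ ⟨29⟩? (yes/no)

no

331 ∈ ⟨29⟩ iff 331^4 ≡ 1 (mod 421), since |⟨29⟩| = 4.
331^4 mod 421 = 97.
Since 97 ≠ 1, 331 does not lie in the subgroup.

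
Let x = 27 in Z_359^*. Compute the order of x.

The order of 27 must divide p − 1 = 358 = 2 · 179.
Divisors: 1, 2, 179, 358.
Check each in increasing order: 27^1 ≡ 27;  27^2 ≡ 11;  27^179 ≡ 1.
Smallest exponent giving 1 is 179.

179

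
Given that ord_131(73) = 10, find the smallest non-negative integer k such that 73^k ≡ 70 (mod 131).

Successive powers of 73 modulo 131:
  73^0=1  73^1=73  73^2=89  73^3=78  73^4=61  73^5=130
  73^6=58  73^7=42  73^8=53  73^9=70
So 73^9 ≡ 70 (mod 131), giving k = 9.

9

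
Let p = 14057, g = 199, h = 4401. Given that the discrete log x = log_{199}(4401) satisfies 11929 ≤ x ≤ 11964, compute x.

Compute 199^11929 mod 14057 = 9117, then multiply by 199 repeatedly:
  199^11929=9117  199^11930=930  199^11931=2329  199^11932=13647  199^11933=2752
  199^11934=13482  199^11935=12088  199^11936=1765  199^11937=13867  199^11938=4361
  199^11939=10362  199^11940=9716  199^11941=7675  199^11942=9169  199^11943=11278
  199^11944=9259  199^11945=1074  199^11946=2871  199^11947=9049  199^11948=1455
  199^11949=8405  199^11950=13869  199^11951=4759  199^11952=5222  199^11953=13017
  199^11954=3895  199^11955=1970  199^11956=12491  199^11957=11677  199^11958=4318
  199^11959=1805  199^11960=7770  199^11961=14017  199^11962=6097  199^11963=4401
Found 4401 at exponent 11963.

11963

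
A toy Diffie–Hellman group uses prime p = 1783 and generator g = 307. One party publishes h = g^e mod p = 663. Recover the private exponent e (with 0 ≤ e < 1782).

1442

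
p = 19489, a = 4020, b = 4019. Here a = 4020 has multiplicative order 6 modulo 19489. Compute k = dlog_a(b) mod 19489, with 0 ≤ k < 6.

2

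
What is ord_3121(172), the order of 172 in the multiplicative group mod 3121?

The order of 172 must divide p − 1 = 3120 = 2^4 · 3 · 5 · 13.
Divisors: 1, 2, 3, 4, 5, 6, 8, 10, 12, 13, 15, 16, 20, 24, 26, 30, 39, 40, 48, 52, 60, 65, 78, 80, 104, 120, 130, 156, 195, 208, 240, 260, 312, 390, 520, 624, 780, 1040, 1560, 3120.
Check each in increasing order: 172^1 ≡ 172;  172^2 ≡ 1495;  172^3 ≡ 1218;  172^4 ≡ 389;  172^5 ≡ 1367;  172^6 ≡ 1049;  172^8 ≡ 1513;  172^10 ≡ 2331;  172^12 ≡ 1809;  172^13 ≡ 2169;  172^15 ≡ 3057;  172^16 ≡ 1476;  172^20 ≡ 3021;  172^24 ≡ 1673;  172^26 ≡ 1214;  172^30 ≡ 975;  172^39 ≡ 2163;  172^40 ≡ 637;  172^48 ≡ 2513;  172^52 ≡ 684;  172^60 ≡ 1841;  172^65 ≡ 1121;  172^78 ≡ 190;  172^80 ≡ 39;  172^104 ≡ 2827;  172^120 ≡ 2996;  172^130 ≡ 1999;  172^156 ≡ 1769;  172^195 ≡ 1.
Smallest exponent giving 1 is 195.

195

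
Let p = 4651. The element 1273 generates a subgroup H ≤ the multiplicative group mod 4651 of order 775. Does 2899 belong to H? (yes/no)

no

2899 ∈ ⟨1273⟩ iff 2899^775 ≡ 1 (mod 4651), since |⟨1273⟩| = 775.
2899^775 mod 4651 = 786.
Since 786 ≠ 1, 2899 does not lie in the subgroup.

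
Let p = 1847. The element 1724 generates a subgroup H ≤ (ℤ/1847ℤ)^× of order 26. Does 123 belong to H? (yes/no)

yes

123 ∈ ⟨1724⟩ iff 123^26 ≡ 1 (mod 1847), since |⟨1724⟩| = 26.
123^26 mod 1847 = 1.
Since 1 = 1, 123 lies in the subgroup.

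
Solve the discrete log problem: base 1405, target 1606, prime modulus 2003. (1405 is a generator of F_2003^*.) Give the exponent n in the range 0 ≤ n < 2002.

1404

Baby-step giant-step with m = ceil(sqrt(2002)) = 45.
Baby table (1405^j mod 2003 for j=0..44):
  0:1  1:1405  2:1070  3:1100  4:1187  5:1239  6:188  7:1747
  8:860  9:491  10:823  11:584  12:1293  13:1947  14:1440  15:170
  16:493  17:1630  18:721  19:1490  20:315  21:1915  22:546  23:1984
  24:1347  25:1703  26:1133  27:1483  28:495  29:434  30:858  31:1687
  32:686  33:387  34:922  35:1472  36:1064  37:682  38:776  39:648
  40:1078  41:322  42:1735  43:24  44:1672
Giant step factor: 1405^(-45) ≡ 703 (mod 2003).
Scan 1606·703^i mod 2003 for i = 0, 1, …:
  i=0: 1606   i=1: 1329   i=2: 889   i=3: 31
  i=4: 1763   i=5: 1535   i=6: 1491   i=7: 604
  i=8: 1979   i=9: 1155     …   i=30: 1998
  i=31: 491
Match at i=31, j=9: n = 31·45 + 9 = 1404.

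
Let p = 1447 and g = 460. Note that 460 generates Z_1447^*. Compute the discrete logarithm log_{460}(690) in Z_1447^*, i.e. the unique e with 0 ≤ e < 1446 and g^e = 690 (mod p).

678

Baby-step giant-step with m = ceil(sqrt(1446)) = 39.
Baby table (460^j mod 1447 for j=0..38):
  0:1  1:460  2:338  3:651  4:1378  5:94  6:1277  7:1385
  8:420  9:749  10:154  11:1384  12:1407  13:411  14:950  15:6
  16:1313  17:581  18:1012  19:1033  20:564  21:427  22:1075  23:1073
  24:153  25:924  26:1069  27:1207  28:1019  29:1359  30:36  31:643
  32:592  33:284  34:410  35:490  36:1115  37:662  38:650
Giant step factor: 460^(-39) ≡ 93 (mod 1447).
Scan 690·93^i mod 1447 for i = 0, 1, …:
  i=0: 690   i=1: 502   i=2: 382   i=3: 798
  i=4: 417   i=5: 1159   i=6: 709   i=7: 822
  i=8: 1202   i=9: 367     …   i=16: 1167
  i=17: 6
Match at i=17, j=15: e = 17·39 + 15 = 678.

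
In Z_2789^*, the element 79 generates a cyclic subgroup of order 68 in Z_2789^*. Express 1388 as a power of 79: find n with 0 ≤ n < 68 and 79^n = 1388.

10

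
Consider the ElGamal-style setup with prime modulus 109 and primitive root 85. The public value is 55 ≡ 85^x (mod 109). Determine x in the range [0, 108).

15

Baby-step giant-step with m = ceil(sqrt(108)) = 11.
Baby table (85^j mod 109 for j=0..10):
  0:1  1:85  2:31  3:19  4:89  5:44  6:34  7:56
  8:73  9:101  10:83
Giant step factor: 85^(-11) ≡ 69 (mod 109).
Scan 55·69^i mod 109 for i = 0, 1, …:
  i=0: 55   i=1: 89
Match at i=1, j=4: x = 1·11 + 4 = 15.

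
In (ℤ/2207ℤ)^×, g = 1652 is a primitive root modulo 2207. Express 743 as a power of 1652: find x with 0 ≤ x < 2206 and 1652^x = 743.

508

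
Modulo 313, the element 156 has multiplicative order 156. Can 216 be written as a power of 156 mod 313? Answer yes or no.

yes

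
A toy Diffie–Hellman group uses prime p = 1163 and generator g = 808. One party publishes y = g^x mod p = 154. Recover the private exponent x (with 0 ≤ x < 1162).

Baby-step giant-step with m = ceil(sqrt(1162)) = 35.
Baby table (808^j mod 1163 for j=0..34):
  0:1  1:808  2:421  3:572  4:465  5:71  6:381  7:816
  8:1070  9:451  10:389  11:302  12:949  13:375  14:620  15:870
  16:508  17:1088  18:1039  19:989  20:131  21:15  22:490  23:500
  24:439  25:1160  26:1065  27:1063  28:610  29:931  30:950  31:20
  32:1041  33:279  34:973
Giant step factor: 808^(-35) ≡ 872 (mod 1163).
Scan 154·872^i mod 1163 for i = 0, 1, …:
  i=0: 154   i=1: 543   i=2: 155   i=3: 252
  i=4: 1100   i=5: 888   i=6: 941   i=7: 637
  i=8: 713   i=9: 694     …   i=17: 1159
  i=18: 1
Match at i=18, j=0: x = 18·35 + 0 = 630.

630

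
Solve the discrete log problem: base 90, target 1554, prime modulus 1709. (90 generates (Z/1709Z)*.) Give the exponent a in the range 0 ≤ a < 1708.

300

Baby-step giant-step with m = ceil(sqrt(1708)) = 42.
Baby table (90^j mod 1709 for j=0..41):
  0:1  1:90  2:1264  3:966  4:1490  5:798  6:42  7:362
  8:109  9:1265  10:1056  11:1045  12:55  13:1532  14:1160  15:151
  16:1627  17:1165  18:601  19:1111  20:868  21:1215  22:1683  23:1078
  24:1316  25:519  26:567  27:1469  28:617  29:842  30:584  31:1290
  32:1597  33:174  34:279  35:1184  36:602  37:1201  38:423  39:472
  40:1464  41:167
Giant step factor: 90^(-42) ≡ 1003 (mod 1709).
Scan 1554·1003^i mod 1709 for i = 0, 1, …:
  i=0: 1554   i=1: 54   i=2: 1183   i=3: 503
  i=4: 354   i=5: 1299   i=6: 639   i=7: 42
Match at i=7, j=6: a = 7·42 + 6 = 300.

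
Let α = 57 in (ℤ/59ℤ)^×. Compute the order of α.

The order of 57 must divide p − 1 = 58 = 2 · 29.
Divisors: 1, 2, 29, 58.
Check each in increasing order: 57^1 ≡ 57;  57^2 ≡ 4;  57^29 ≡ 1.
Smallest exponent giving 1 is 29.

29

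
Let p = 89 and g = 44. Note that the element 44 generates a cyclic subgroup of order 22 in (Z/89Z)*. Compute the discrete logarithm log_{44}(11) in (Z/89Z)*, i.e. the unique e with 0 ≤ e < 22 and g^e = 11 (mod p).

3

Successive powers of 44 modulo 89:
  44^0=1  44^1=44  44^2=67  44^3=11
So 44^3 ≡ 11 (mod 89), giving e = 3.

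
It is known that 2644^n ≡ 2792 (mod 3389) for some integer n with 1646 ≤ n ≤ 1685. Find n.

1680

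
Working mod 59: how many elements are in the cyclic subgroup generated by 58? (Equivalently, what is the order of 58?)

The order of 58 must divide p − 1 = 58 = 2 · 29.
Divisors: 1, 2, 29, 58.
Check each in increasing order: 58^1 ≡ 58;  58^2 ≡ 1.
Smallest exponent giving 1 is 2.

2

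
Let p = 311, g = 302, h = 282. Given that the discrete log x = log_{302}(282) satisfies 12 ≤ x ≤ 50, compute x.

Compute 302^12 mod 311 = 254, then multiply by 302 repeatedly:
  302^12=254  302^13=202  302^14=48  302^15=190  302^16=156
  302^17=151  302^18=196  302^19=102  302^20=15  302^21=176
  302^22=282
Found 282 at exponent 22.

22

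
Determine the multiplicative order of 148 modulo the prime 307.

153

The order of 148 must divide p − 1 = 306 = 2 · 3^2 · 17.
Divisors: 1, 2, 3, 6, 9, 17, 18, 34, 51, 102, 153, 306.
Check each in increasing order: 148^1 ≡ 148;  148^2 ≡ 107;  148^3 ≡ 179;  148^6 ≡ 113;  148^9 ≡ 272;  148^17 ≡ 168;  148^18 ≡ 304;  148^34 ≡ 287;  148^51 ≡ 17;  148^102 ≡ 289;  148^153 ≡ 1.
Smallest exponent giving 1 is 153.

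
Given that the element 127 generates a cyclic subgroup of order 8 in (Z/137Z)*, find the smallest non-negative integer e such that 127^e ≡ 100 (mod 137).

2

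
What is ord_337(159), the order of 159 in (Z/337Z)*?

112

The order of 159 must divide p − 1 = 336 = 2^4 · 3 · 7.
Divisors: 1, 2, 3, 4, 6, 7, 8, 12, 14, 16, 21, 24, 28, 42, 48, 56, 84, 112, 168, 336.
Check each in increasing order: 159^1 ≡ 159;  159^2 ≡ 6;  159^3 ≡ 280;  159^4 ≡ 36;  159^6 ≡ 216;  159^7 ≡ 307;  159^8 ≡ 285;  159^12 ≡ 150;  159^14 ≡ 226;  159^16 ≡ 8;  159^21 ≡ 297;  159^24 ≡ 258;  159^28 ≡ 189;  159^42 ≡ 252;  159^48 ≡ 175;  159^56 ≡ 336;  159^84 ≡ 148;  159^112 ≡ 1.
Smallest exponent giving 1 is 112.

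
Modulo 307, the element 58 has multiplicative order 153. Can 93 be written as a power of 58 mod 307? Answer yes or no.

yes

93 ∈ ⟨58⟩ iff 93^153 ≡ 1 (mod 307), since |⟨58⟩| = 153.
93^153 mod 307 = 1.
Since 1 = 1, 93 lies in the subgroup.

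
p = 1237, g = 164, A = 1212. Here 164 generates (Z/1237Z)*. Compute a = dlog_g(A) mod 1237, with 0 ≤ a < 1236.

656

Baby-step giant-step with m = ceil(sqrt(1236)) = 36.
Baby table (164^j mod 1237 for j=0..35):
  0:1  1:164  2:919  3:1039  4:927  5:1114  6:857  7:767
  8:851  9:1020  10:285  11:971  12:908  13:472  14:714  15:818
  16:556  17:883  18:83  19:5  20:820  21:884  22:247  23:924
  24:622  25:574  26:124  27:544  28:152  29:188  30:1144  31:829
  32:1123  33:1096  34:379  35:306
Giant step factor: 164^(-36) ≡ 680 (mod 1237).
Scan 1212·680^i mod 1237 for i = 0, 1, …:
  i=0: 1212   i=1: 318   i=2: 1002   i=3: 1010
  i=4: 265   i=5: 835   i=6: 17   i=7: 427
  i=8: 902   i=9: 1045     …   i=17: 396
  i=18: 851
Match at i=18, j=8: a = 18·36 + 8 = 656.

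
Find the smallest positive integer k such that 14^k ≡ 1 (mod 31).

15

The order of 14 must divide p − 1 = 30 = 2 · 3 · 5.
Divisors: 1, 2, 3, 5, 6, 10, 15, 30.
Check each in increasing order: 14^1 ≡ 14;  14^2 ≡ 10;  14^3 ≡ 16;  14^5 ≡ 5;  14^6 ≡ 8;  14^10 ≡ 25;  14^15 ≡ 1.
Smallest exponent giving 1 is 15.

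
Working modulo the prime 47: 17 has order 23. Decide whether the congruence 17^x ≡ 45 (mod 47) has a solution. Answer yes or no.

no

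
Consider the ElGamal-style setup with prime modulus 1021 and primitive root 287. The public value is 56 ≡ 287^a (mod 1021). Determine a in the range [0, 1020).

Baby-step giant-step with m = ceil(sqrt(1020)) = 32.
Baby table (287^j mod 1021 for j=0..31):
  0:1  1:287  2:689  3:690  4:977  5:645  6:314  7:270
  8:915  9:208  10:478  11:372  12:580  13:37  14:409  15:989
  16:5  17:414  18:382  19:387  20:801  21:162  22:549  23:329
  24:491  25:19  26:348  27:839  28:858  29:185  30:3  31:861
Giant step factor: 287^(-32) ≡ 776 (mod 1021).
Scan 56·776^i mod 1021 for i = 0, 1, …:
  i=0: 56   i=1: 574   i=2: 268   i=3: 705
  i=4: 845   i=5: 238   i=6: 908   i=7: 118
  i=8: 699   i=9: 273     …   i=28: 532
  i=29: 348
Match at i=29, j=26: a = 29·32 + 26 = 954.

954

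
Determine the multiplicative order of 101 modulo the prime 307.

The order of 101 must divide p − 1 = 306 = 2 · 3^2 · 17.
Divisors: 1, 2, 3, 6, 9, 17, 18, 34, 51, 102, 153, 306.
Check each in increasing order: 101^1 ≡ 101;  101^2 ≡ 70;  101^3 ≡ 9;  101^6 ≡ 81;  101^9 ≡ 115;  101^17 ≡ 289;  101^18 ≡ 24;  101^34 ≡ 17;  101^51 ≡ 1.
Smallest exponent giving 1 is 51.

51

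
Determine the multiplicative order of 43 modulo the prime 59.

58

The order of 43 must divide p − 1 = 58 = 2 · 29.
Divisors: 1, 2, 29, 58.
Check each in increasing order: 43^1 ≡ 43;  43^2 ≡ 20;  43^29 ≡ 58;  43^58 ≡ 1.
Smallest exponent giving 1 is 58.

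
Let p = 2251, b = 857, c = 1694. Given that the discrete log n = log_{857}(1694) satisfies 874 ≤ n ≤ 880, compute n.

878

Compute 857^874 mod 2251 = 364, then multiply by 857 repeatedly:
  857^874=364  857^875=1310  857^876=1672  857^877=1268  857^878=1694
Found 1694 at exponent 878.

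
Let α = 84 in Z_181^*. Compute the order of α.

180

The order of 84 must divide p − 1 = 180 = 2^2 · 3^2 · 5.
Divisors: 1, 2, 3, 4, 5, 6, 9, 10, 12, 15, 18, 20, 30, 36, 45, 60, 90, 180.
Check each in increasing order: 84^1 ≡ 84;  84^2 ≡ 178;  84^3 ≡ 110;  84^4 ≡ 9;  84^5 ≡ 32;  84^6 ≡ 154;  84^9 ≡ 107;  84^10 ≡ 119;  84^12 ≡ 5;  84^15 ≡ 7;  84^18 ≡ 46;  84^20 ≡ 43;  84^30 ≡ 49;  84^36 ≡ 125;  84^45 ≡ 162;  84^60 ≡ 48;  84^90 ≡ 180;  84^180 ≡ 1.
Smallest exponent giving 1 is 180.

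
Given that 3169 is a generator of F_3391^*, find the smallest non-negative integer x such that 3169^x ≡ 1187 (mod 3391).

Baby-step giant-step with m = ceil(sqrt(3390)) = 59.
Baby table (3169^j mod 3391 for j=0..58):
  0:1  1:3169  2:1810  3:1709  4:394  5:698  6:1030  7:1928
  8:2641  9:341  10:2291  11:48  12:2908  13:2105  14:648  15:1957
  16:2985  17:1966  18:987  19:1301  20:2804  21:1456  22:2304  23:553
  24:2701  25:585  26:2379  27:858  28:2811  29:3293  30:1410  31:2343
  32:2068  33:2080  34:2807  35:790  36:952  37:2289  38:492  39:2679
  40:2078  41:3251  42:561  43:925  44:1501  45:2487  46:619  47:1613
  48:1360  49:3270  50:3125  51:1405  52:62  53:3191  54:317  55:837
  56:691  57:2584  58:2822
Giant step factor: 3169^(-59) ≡ 522 (mod 3391).
Scan 1187·522^i mod 3391 for i = 0, 1, …:
  i=0: 1187   i=1: 2452   i=2: 1537   i=3: 2038
  i=4: 2453   i=5: 2059   i=6: 3242   i=7: 215
  i=8: 327   i=9: 1144     …   i=43: 2023
  i=44: 1405
Match at i=44, j=51: x = 44·59 + 51 = 2647.

2647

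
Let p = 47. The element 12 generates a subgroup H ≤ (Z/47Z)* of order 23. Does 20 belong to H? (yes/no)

no

20 ∈ ⟨12⟩ iff 20^23 ≡ 1 (mod 47), since |⟨12⟩| = 23.
20^23 mod 47 = 46.
Since 46 ≠ 1, 20 does not lie in the subgroup.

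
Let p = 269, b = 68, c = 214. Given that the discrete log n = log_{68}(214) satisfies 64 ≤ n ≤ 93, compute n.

88

Compute 68^64 mod 269 = 25, then multiply by 68 repeatedly:
  68^64=25  68^65=86  68^66=199  68^67=82  68^68=196
  68^69=147  68^70=43  68^71=234  68^72=41  68^73=98
  68^74=208  68^75=156  68^76=117  68^77=155  68^78=49
  68^79=104  68^80=78  68^81=193  68^82=212  68^83=159
  68^84=52  68^85=39  68^86=231  68^87=106  68^88=214
Found 214 at exponent 88.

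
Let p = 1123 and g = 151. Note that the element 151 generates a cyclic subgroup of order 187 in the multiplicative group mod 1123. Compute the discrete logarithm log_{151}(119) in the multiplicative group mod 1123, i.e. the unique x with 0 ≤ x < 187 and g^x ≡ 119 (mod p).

Baby-step giant-step with m = ceil(sqrt(187)) = 14.
Baby table (151^j mod 1123 for j=0..13):
  0:1  1:151  2:341  3:956  4:612  5:326  6:937  7:1112
  8:585  9:741  10:714  11:6  12:906  13:923
Giant step factor: 151^(-14) ≡ 297 (mod 1123).
Scan 119·297^i mod 1123 for i = 0, 1, …:
  i=0: 119   i=1: 530   i=2: 190   i=3: 280
  i=4: 58   i=5: 381   i=6: 857   i=7: 731
  i=8: 368   i=9: 365   i=10: 597   i=11: 998
  i=12: 1057   i=13: 612
Match at i=13, j=4: x = 13·14 + 4 = 186.

186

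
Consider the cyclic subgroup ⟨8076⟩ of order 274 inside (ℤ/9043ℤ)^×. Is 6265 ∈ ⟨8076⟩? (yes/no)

yes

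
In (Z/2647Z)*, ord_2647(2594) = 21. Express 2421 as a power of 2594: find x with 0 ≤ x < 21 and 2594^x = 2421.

4

Successive powers of 2594 modulo 2647:
  2594^0=1  2594^1=2594  2594^2=162  2594^3=2002  2594^4=2421
So 2594^4 ≡ 2421 (mod 2647), giving x = 4.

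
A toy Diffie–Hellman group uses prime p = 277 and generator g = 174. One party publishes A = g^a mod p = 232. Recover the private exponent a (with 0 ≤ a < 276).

Baby-step giant-step with m = ceil(sqrt(276)) = 17.
Baby table (174^j mod 277 for j=0..16):
  0:1  1:174  2:83  3:38  4:241  5:107  6:59  7:17
  8:188  9:26  10:92  11:219  12:157  13:172  14:12  15:149
  16:165
Giant step factor: 174^(-17) ≡ 65 (mod 277).
Scan 232·65^i mod 277 for i = 0, 1, …:
  i=0: 232   i=1: 122   i=2: 174
Match at i=2, j=1: a = 2·17 + 1 = 35.

35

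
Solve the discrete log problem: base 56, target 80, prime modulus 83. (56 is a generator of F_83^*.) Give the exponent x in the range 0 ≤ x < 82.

Baby-step giant-step with m = ceil(sqrt(82)) = 10.
Baby table (56^j mod 83 for j=0..9):
  0:1  1:56  2:65  3:71  4:75  5:50  6:61  7:13
  8:64  9:15
Giant step factor: 56^(-10) ≡ 25 (mod 83).
Scan 80·25^i mod 83 for i = 0, 1, …:
  i=0: 80   i=1: 8   i=2: 34   i=3: 20
  i=4: 2   i=5: 50
Match at i=5, j=5: x = 5·10 + 5 = 55.

55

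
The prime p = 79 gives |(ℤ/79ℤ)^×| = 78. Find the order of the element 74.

78

The order of 74 must divide p − 1 = 78 = 2 · 3 · 13.
Divisors: 1, 2, 3, 6, 13, 26, 39, 78.
Check each in increasing order: 74^1 ≡ 74;  74^2 ≡ 25;  74^3 ≡ 33;  74^6 ≡ 62;  74^13 ≡ 56;  74^26 ≡ 55;  74^39 ≡ 78;  74^78 ≡ 1.
Smallest exponent giving 1 is 78.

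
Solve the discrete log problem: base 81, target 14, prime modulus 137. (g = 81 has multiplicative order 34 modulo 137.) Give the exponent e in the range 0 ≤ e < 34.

13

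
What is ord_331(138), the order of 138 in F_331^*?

110

The order of 138 must divide p − 1 = 330 = 2 · 3 · 5 · 11.
Divisors: 1, 2, 3, 5, 6, 10, 11, 15, 22, 30, 33, 55, 66, 110, 165, 330.
Check each in increasing order: 138^1 ≡ 138;  138^2 ≡ 177;  138^3 ≡ 263;  138^5 ≡ 211;  138^6 ≡ 321;  138^10 ≡ 167;  138^11 ≡ 207;  138^15 ≡ 151;  138^22 ≡ 150;  138^30 ≡ 293;  138^33 ≡ 267;  138^55 ≡ 330;  138^66 ≡ 124;  138^110 ≡ 1.
Smallest exponent giving 1 is 110.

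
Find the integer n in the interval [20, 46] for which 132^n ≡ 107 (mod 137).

22

Compute 132^20 mod 137 = 81, then multiply by 132 repeatedly:
  132^20=81  132^21=6  132^22=107
Found 107 at exponent 22.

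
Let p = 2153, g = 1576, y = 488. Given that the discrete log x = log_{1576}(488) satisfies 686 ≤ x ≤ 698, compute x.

Compute 1576^686 mod 2153 = 1841, then multiply by 1576 repeatedly:
  1576^686=1841  1576^687=1325  1576^688=1943  1576^689=602  1576^690=1432
  1576^691=488
Found 488 at exponent 691.

691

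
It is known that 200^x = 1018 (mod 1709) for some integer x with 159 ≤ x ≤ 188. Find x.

Compute 200^159 mod 1709 = 598, then multiply by 200 repeatedly:
  200^159=598  200^160=1679  200^161=836  200^162=1427  200^163=1706
  200^164=1109  200^165=1339  200^166=1196  200^167=1649  200^168=1672
  200^169=1145  200^170=1703  200^171=509  200^172=969  200^173=683
  200^174=1589  200^175=1635  200^176=581  200^177=1697  200^178=1018
Found 1018 at exponent 178.

178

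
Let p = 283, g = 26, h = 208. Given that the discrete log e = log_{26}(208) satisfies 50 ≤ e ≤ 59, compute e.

Compute 26^50 mod 283 = 218, then multiply by 26 repeatedly:
  26^50=218  26^51=8  26^52=208
Found 208 at exponent 52.

52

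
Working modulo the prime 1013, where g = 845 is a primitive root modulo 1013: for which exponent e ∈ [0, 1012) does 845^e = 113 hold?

Baby-step giant-step with m = ceil(sqrt(1012)) = 32.
Baby table (845^j mod 1013 for j=0..31):
  0:1  1:845  2:873  3:221  4:353  5:463  6:217  7:12
  8:10  9:346  10:626  11:184  12:491  13:578  14:144  15:120
  16:100  17:421  18:182  19:827  20:858  21:715  22:427  23:187
  24:1000  25:158  26:807  27:166  28:476  29:59  30:218  31:857
Giant step factor: 845^(-32) ≡ 600 (mod 1013).
Scan 113·600^i mod 1013 for i = 0, 1, …:
  i=0: 113   i=1: 942   i=2: 959   i=3: 16
  i=4: 483   i=5: 82   i=6: 576   i=7: 167
  i=8: 926   i=9: 476
Match at i=9, j=28: e = 9·32 + 28 = 316.

316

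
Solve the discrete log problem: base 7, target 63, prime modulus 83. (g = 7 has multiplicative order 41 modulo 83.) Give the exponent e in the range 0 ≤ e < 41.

Successive powers of 7 modulo 83:
  7^0=1  7^1=7  7^2=49  7^3=11  7^4=77  7^5=41
  7^6=38  7^7=17  7^8=36  7^9=3  7^10=21  7^11=64
  7^12=33  7^13=65  7^14=40  7^15=31  7^16=51  7^17=25
  7^18=9  7^19=63
So 7^19 ≡ 63 (mod 83), giving e = 19.

19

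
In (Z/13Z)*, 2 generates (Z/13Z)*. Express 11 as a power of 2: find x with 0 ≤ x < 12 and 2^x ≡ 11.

Successive powers of 2 modulo 13:
  2^0=1  2^1=2  2^2=4  2^3=8  2^4=3  2^5=6
  2^6=12  2^7=11
So 2^7 ≡ 11 (mod 13), giving x = 7.

7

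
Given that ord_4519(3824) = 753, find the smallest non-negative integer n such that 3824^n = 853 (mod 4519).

Baby-step giant-step with m = ceil(sqrt(753)) = 28.
Baby table (3824^j mod 4519 for j=0..27):
  0:1  1:3824  2:4011  3:578  4:481  5:111  6:4197  7:2359
  8:892  9:3682  10:3283  11:410  12:4266  13:4113  14:1992  15:2893
  16:320  17:3550  18:124  19:4200  20:274  21:3887  22:897  23:207
  24:743  25:3300  26:2152  27:149
Giant step factor: 3824^(-28) ≡ 3963 (mod 4519).
Scan 853·3963^i mod 4519 for i = 0, 1, …:
  i=0: 853   i=1: 227   i=2: 320
Match at i=2, j=16: n = 2·28 + 16 = 72.

72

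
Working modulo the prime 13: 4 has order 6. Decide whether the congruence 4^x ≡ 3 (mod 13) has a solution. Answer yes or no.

⟨4⟩ has order 6; its elements mod 13 are {1, 3, 4, 9, 10, 12}.
3 is in this set.

yes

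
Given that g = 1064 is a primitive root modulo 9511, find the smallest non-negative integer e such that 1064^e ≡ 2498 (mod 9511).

Baby-step giant-step with m = ceil(sqrt(9510)) = 98.
Baby table (1064^j mod 9511 for j=0..97):
  0:1  1:1064  2:287  3:1016  4:6281  5:6262  6:5068  7:9126
  8:8844  9:3637  10:8302  11:7120  12:4924  13:8086  14:5560  15:9509
  16:7383  17:8937  18:7479  19:6460  20:6498  21:8886  22:770  23:1334
  24:2237  25:2418  26:4782  27:9174  28:2850  29:7902  30:4  31:4256
  32:1148  33:4064  34:6102  35:6026  36:1250  37:7971  38:6843  39:5037
  40:4675  41:9458  42:674  43:3811  44:3218  45:9503  46:999  47:7215
  48:1383  49:6818  50:6970  51:7011  52:3080  53:5336  54:8948  55:161
  56:106  57:8163  58:1889  59:3075  60:16  61:7513  62:4592  63:6745
  64:5386  65:5082  66:5000  67:3351  68:8350  69:1126  70:9189  71:9299
  72:2696  73:5733  74:3361  75:9479  76:3996  77:327  78:5532  79:8250
  80:8858  81:9022  82:2809  83:2322  84:7259  85:644  86:424  87:4119
  88:7556  89:2789  90:64  91:1519  92:8857  93:7958  94:2522  95:1306
  96:978  97:3893
Giant step factor: 1064^(-98) ≡ 7805 (mod 9511).
Scan 2498·7805^i mod 9511 for i = 0, 1, …:
  i=0: 2498   i=1: 8851   i=2: 3662   i=3: 1355
  i=4: 9054   i=5: 9251   i=6: 6054   i=7: 822
  i=8: 5296   i=9: 474     …   i=73: 7925
  i=74: 4592
Match at i=74, j=62: e = 74·98 + 62 = 7314.

7314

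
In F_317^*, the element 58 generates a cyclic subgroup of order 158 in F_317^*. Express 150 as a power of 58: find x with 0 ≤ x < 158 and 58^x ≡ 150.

14

Successive powers of 58 modulo 317:
  58^0=1  58^1=58  58^2=194  58^3=157  58^4=230  58^5=26
  58^6=240  58^7=289  58^8=278  58^9=274  58^10=42  58^11=217
  58^12=223  58^13=254  58^14=150
So 58^14 ≡ 150 (mod 317), giving x = 14.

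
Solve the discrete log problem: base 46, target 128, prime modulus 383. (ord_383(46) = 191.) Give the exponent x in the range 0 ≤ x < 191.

Baby-step giant-step with m = ceil(sqrt(191)) = 14.
Baby table (46^j mod 383 for j=0..13):
  0:1  1:46  2:201  3:54  4:186  5:130  6:235  7:86
  8:126  9:51  10:48  11:293  12:73  13:294
Giant step factor: 46^(-14) ≡ 103 (mod 383).
Scan 128·103^i mod 383 for i = 0, 1, …:
  i=0: 128   i=1: 162   i=2: 217   i=3: 137
  i=4: 323   i=5: 331   i=6: 6   i=7: 235
Match at i=7, j=6: x = 7·14 + 6 = 104.

104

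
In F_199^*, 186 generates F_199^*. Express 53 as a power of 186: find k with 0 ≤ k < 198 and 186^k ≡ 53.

32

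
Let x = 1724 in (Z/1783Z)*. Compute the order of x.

198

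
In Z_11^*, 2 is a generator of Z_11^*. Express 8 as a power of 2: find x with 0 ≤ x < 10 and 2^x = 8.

3

Successive powers of 2 modulo 11:
  2^0=1  2^1=2  2^2=4  2^3=8
So 2^3 ≡ 8 (mod 11), giving x = 3.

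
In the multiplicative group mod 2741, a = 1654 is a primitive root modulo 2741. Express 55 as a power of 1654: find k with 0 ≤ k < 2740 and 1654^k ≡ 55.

835

Baby-step giant-step with m = ceil(sqrt(2740)) = 53.
Baby table (1654^j mod 2741 for j=0..52):
  0:1  1:1654  2:198  3:1313  4:830  5:2320  6:2621  7:1613
  8:909  9:1418  10:1817  11:1182  12:695  13:1051  14:560  15:2523
  16:1240  17:692  18:1571  19:2707  20:1325  21:1491  22:1955  23:1931
  24:609  25:1339  26:2719  27:1986  28:1126  29:1265  30:927  31:1039
  32:2640  33:147  34:1930  35:1696  36:1141  37:1406  38:1156  39:1547
  40:1385  41:2055  42:130  43:1222  44:1071  45:748  46:1001  47:90
  48:846  49:1374  50:307  51:693  52:484
Giant step factor: 1654^(-53) ≡ 117 (mod 2741).
Scan 55·117^i mod 2741 for i = 0, 1, …:
  i=0: 55   i=1: 953   i=2: 1861   i=3: 1198
  i=4: 375   i=5: 19   i=6: 2223   i=7: 2437
  i=8: 65   i=9: 2123     …   i=14: 2378
  i=15: 1385
Match at i=15, j=40: k = 15·53 + 40 = 835.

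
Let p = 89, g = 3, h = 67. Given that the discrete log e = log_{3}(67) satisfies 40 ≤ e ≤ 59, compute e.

Compute 3^40 mod 89 = 78, then multiply by 3 repeatedly:
  3^40=78  3^41=56  3^42=79  3^43=59  3^44=88
  3^45=86  3^46=80  3^47=62  3^48=8  3^49=24
  3^50=72  3^51=38  3^52=25  3^53=75  3^54=47
  3^55=52  3^56=67
Found 67 at exponent 56.

56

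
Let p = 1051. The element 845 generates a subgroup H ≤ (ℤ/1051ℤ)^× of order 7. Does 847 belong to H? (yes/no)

no

⟨845⟩ has order 7; its elements mod 1051 are {1, 217, 396, 402, 491, 801, 845}.
847 is not in this set.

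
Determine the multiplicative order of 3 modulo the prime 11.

The order of 3 must divide p − 1 = 10 = 2 · 5.
Divisors: 1, 2, 5, 10.
Check each in increasing order: 3^1 ≡ 3;  3^2 ≡ 9;  3^5 ≡ 1.
Smallest exponent giving 1 is 5.

5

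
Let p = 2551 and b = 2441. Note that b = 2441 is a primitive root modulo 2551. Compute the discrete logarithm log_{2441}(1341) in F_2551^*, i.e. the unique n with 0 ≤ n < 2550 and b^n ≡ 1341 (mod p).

2183

Baby-step giant-step with m = ceil(sqrt(2550)) = 51.
Baby table (2441^j mod 2551 for j=0..50):
  0:1  1:2441  2:1896  3:622  4:457  5:750  6:1683  7:1093
  8:2218  9:916  10:1280  11:2056  12:879  13:248  14:781  15:824
  16:1196  17:1092  18:2328  19:1571  20:658  21:1599  22:129  23:1116
  24:2239  25:1157  26:280  27:2363  28:272  29:692  30:410  31:818
  32:1856  33:2471  34:1147  35:1380  36:1260  37:1705  38:1224  39:563
  40:1845  41:1130  42:699  43:2191  44:1335  45:1108  46:568  47:1295
  48:406  49:1258  50:1925
Giant step factor: 2441^(-51) ≡ 150 (mod 2551).
Scan 1341·150^i mod 2551 for i = 0, 1, …:
  i=0: 1341   i=1: 2172   i=2: 1823   i=3: 493
  i=4: 2522   i=5: 752   i=6: 556   i=7: 1768
  i=8: 2447   i=9: 2257     …   i=41: 1198
  i=42: 1130
Match at i=42, j=41: n = 42·51 + 41 = 2183.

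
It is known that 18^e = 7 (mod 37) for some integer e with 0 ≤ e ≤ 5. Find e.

4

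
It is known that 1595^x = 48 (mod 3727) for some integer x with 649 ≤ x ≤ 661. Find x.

Compute 1595^649 mod 3727 = 2961, then multiply by 1595 repeatedly:
  1595^649=2961  1595^650=686  1595^651=2159  1595^652=3584  1595^653=2989
  1595^654=622  1595^655=708  1595^656=3706  1595^657=48
Found 48 at exponent 657.

657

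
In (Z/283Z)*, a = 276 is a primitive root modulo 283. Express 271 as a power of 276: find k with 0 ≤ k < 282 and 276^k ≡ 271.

26

Baby-step giant-step with m = ceil(sqrt(282)) = 17.
Baby table (276^j mod 283 for j=0..16):
  0:1  1:276  2:49  3:223  4:137  5:173  6:204  7:270
  8:91  9:212  10:214  11:200  12:15  13:178  14:169  15:232
  16:74
Giant step factor: 276^(-17) ≡ 171 (mod 283).
Scan 271·171^i mod 283 for i = 0, 1, …:
  i=0: 271   i=1: 212
Match at i=1, j=9: k = 1·17 + 9 = 26.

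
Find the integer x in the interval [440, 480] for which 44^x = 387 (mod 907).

461

Compute 44^440 mod 907 = 844, then multiply by 44 repeatedly:
  44^440=844  44^441=856  44^442=477  44^443=127  44^444=146
  44^445=75  44^446=579  44^447=80  44^448=799  44^449=690
  44^450=429  44^451=736  44^452=639  44^453=906  44^454=863
  44^455=785  44^456=74  44^457=535  44^458=865  44^459=873
  44^460=318  44^461=387
Found 387 at exponent 461.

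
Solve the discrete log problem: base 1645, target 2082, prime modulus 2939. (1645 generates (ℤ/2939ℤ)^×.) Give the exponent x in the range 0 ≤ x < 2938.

Baby-step giant-step with m = ceil(sqrt(2938)) = 55.
Baby table (1645^j mod 2939 for j=0..54):
  0:1  1:1645  2:2145  3:1725  4:1490  5:2863  6:1357  7:1564
  8:1155  9:1381  10:2837  11:2672  12:1635  13:390  14:848  15:1874
  16:2658  17:2117  18:2689  19:210  20:1587  21:783  22:753  23:1366
  24:1674  25:2826  26:2211  27:1552  28:1988  29:2092  30:2710  31:2426
  32:2547  33:1740  34:2653  35:2709  36:781  37:402  38:15  39:1163
  40:2785  41:2363  42:1777  43:1799  44:2721  45:2887  46:2630  47:142
  48:1409  49:1873  50:1013  51:2911  52:964  53:1659  54:1663
Giant step factor: 1645^(-55) ≡ 2002 (mod 2939).
Scan 2082·2002^i mod 2939 for i = 0, 1, …:
  i=0: 2082   i=1: 662   i=2: 2774   i=3: 1777
Match at i=3, j=42: x = 3·55 + 42 = 207.

207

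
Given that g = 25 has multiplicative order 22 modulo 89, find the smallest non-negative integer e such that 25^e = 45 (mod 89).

Successive powers of 25 modulo 89:
  25^0=1  25^1=25  25^2=2  25^3=50  25^4=4  25^5=11
  25^6=8  25^7=22  25^8=16  25^9=44  25^10=32  25^11=88
  25^12=64  25^13=87  25^14=39  25^15=85  25^16=78  25^17=81
  25^18=67  25^19=73  25^20=45
So 25^20 ≡ 45 (mod 89), giving e = 20.

20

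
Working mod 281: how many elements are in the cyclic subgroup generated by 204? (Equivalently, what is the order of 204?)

The order of 204 must divide p − 1 = 280 = 2^3 · 5 · 7.
Divisors: 1, 2, 4, 5, 7, 8, 10, 14, 20, 28, 35, 40, 56, 70, 140, 280.
Check each in increasing order: 204^1 ≡ 204;  204^2 ≡ 28;  204^4 ≡ 222;  204^5 ≡ 47;  204^7 ≡ 192;  204^8 ≡ 109;  204^10 ≡ 242;  204^14 ≡ 53;  204^20 ≡ 116;  204^28 ≡ 280;  204^35 ≡ 89;  204^40 ≡ 249;  204^56 ≡ 1.
Smallest exponent giving 1 is 56.

56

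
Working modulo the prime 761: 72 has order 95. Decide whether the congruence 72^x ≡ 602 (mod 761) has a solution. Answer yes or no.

yes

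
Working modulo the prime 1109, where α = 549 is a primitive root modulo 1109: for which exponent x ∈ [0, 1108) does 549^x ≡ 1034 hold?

Baby-step giant-step with m = ceil(sqrt(1108)) = 34.
Baby table (549^j mod 1109 for j=0..33):
  0:1  1:549  2:862  3:804  4:14  5:1032  6:978  7:166
  8:196  9:31  10:384  11:106  12:526  13:434  14:940  15:375
  16:710  17:531  18:961  19:814  20:1068  21:780  22:146  23:306
  24:535  25:939  26:935  27:957  28:836  29:947  30:891  31:90
  32:614  33:1059
Giant step factor: 549^(-34) ≡ 246 (mod 1109).
Scan 1034·246^i mod 1109 for i = 0, 1, …:
  i=0: 1034   i=1: 403   i=2: 437   i=3: 1038
  i=4: 278   i=5: 739   i=6: 1027   i=7: 899
  i=8: 463   i=9: 780
Match at i=9, j=21: x = 9·34 + 21 = 327.

327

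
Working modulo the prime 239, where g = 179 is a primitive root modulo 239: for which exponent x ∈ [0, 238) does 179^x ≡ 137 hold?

Baby-step giant-step with m = ceil(sqrt(238)) = 16.
Baby table (179^j mod 239 for j=0..15):
  0:1  1:179  2:15  3:56  4:225  5:123  6:29  7:172
  8:196  9:190  10:72  11:221  12:124  13:208  14:187  15:13
Giant step factor: 179^(-16) ≡ 110 (mod 239).
Scan 137·110^i mod 239 for i = 0, 1, …:
  i=0: 137   i=1: 13
Match at i=1, j=15: x = 1·16 + 15 = 31.

31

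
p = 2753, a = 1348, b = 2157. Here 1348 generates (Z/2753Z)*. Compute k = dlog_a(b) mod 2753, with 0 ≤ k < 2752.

Baby-step giant-step with m = ceil(sqrt(2752)) = 53.
Baby table (1348^j mod 2753 for j=0..52):
  0:1  1:1348  2:124  3:1972  4:1611  5:2264  6:1548  7:2683
  8:1995  9:2332  10:2363  11:103  12:1194  13:1760  14:2147  15:753
  16:1940  17:2523  18:1049  19:1763  20:685  21:1125  22:2350  23:1850
  24:2335  25:901  26:475  27:1604  28:1087  29:680  30:2644  31:1730
  32:249  33:2539  34:593  35:994  36:1954  37:2124  38:32  39:1841
  40:1215  41:2538  42:1998  43:870  44:2735  45:513  46:521  47:293
  48:1285  49:543  50:2419  51:1260  52:2632
Giant step factor: 1348^(-53) ≡ 190 (mod 2753).
Scan 2157·190^i mod 2753 for i = 0, 1, …:
  i=0: 2157   i=1: 2386   i=2: 1848   i=3: 1489
  i=4: 2104   i=5: 575   i=6: 1883   i=7: 2633
  i=8: 1977   i=9: 1222     …   i=31: 506
  i=32: 2538
Match at i=32, j=41: k = 32·53 + 41 = 1737.

1737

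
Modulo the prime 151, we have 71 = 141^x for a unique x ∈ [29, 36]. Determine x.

31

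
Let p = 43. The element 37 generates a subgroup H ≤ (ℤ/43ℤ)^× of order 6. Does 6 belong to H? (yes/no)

6 ∈ ⟨37⟩ iff 6^6 ≡ 1 (mod 43), since |⟨37⟩| = 6.
6^6 mod 43 = 1.
Since 1 = 1, 6 lies in the subgroup.

yes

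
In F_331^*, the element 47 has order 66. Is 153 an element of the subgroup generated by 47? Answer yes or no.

no

153 ∈ ⟨47⟩ iff 153^66 ≡ 1 (mod 331), since |⟨47⟩| = 66.
153^66 mod 331 = 64.
Since 64 ≠ 1, 153 does not lie in the subgroup.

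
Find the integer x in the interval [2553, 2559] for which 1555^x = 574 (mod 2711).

Compute 1555^2553 mod 2711 = 574, then multiply by 1555 repeatedly:
  1555^2553=574
Found 574 at exponent 2553.

2553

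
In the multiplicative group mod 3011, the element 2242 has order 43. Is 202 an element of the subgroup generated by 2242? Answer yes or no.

202 ∈ ⟨2242⟩ iff 202^43 ≡ 1 (mod 3011), since |⟨2242⟩| = 43.
202^43 mod 3011 = 2194.
Since 2194 ≠ 1, 202 does not lie in the subgroup.

no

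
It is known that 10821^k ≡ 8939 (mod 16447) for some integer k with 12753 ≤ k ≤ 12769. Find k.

Compute 10821^12753 mod 16447 = 14167, then multiply by 10821 repeatedly:
  10821^12753=14167  10821^12754=15067  10821^12755=896  10821^12756=8333  10821^12757=8939
Found 8939 at exponent 12757.

12757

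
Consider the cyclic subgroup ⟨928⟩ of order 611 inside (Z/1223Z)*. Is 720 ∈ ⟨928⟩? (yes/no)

no

720 ∈ ⟨928⟩ iff 720^611 ≡ 1 (mod 1223), since |⟨928⟩| = 611.
720^611 mod 1223 = 1222.
Since 1222 ≠ 1, 720 does not lie in the subgroup.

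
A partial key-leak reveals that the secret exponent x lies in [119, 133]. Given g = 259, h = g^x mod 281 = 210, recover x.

Compute 259^119 mod 281 = 188, then multiply by 259 repeatedly:
  259^119=188  259^120=79  259^121=229  259^122=20  259^123=122
  259^124=126  259^125=38  259^126=7  259^127=127  259^128=16
  259^129=210
Found 210 at exponent 129.

129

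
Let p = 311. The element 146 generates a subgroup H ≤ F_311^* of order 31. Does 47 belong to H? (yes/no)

yes

47 ∈ ⟨146⟩ iff 47^31 ≡ 1 (mod 311), since |⟨146⟩| = 31.
47^31 mod 311 = 1.
Since 1 = 1, 47 lies in the subgroup.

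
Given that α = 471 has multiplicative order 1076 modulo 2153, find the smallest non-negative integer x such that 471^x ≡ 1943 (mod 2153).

Baby-step giant-step with m = ceil(sqrt(1076)) = 33.
Baby table (471^j mod 2153 for j=0..32):
  0:1  1:471  2:82  3:2021  4:265  5:2094  6:200  7:1621
  8:1329  9:1589  10:1328  11:1118  12:1246  13:1250  14:981  15:1309
  16:781  17:1841  18:1605  19:252  20:277  21:1287  22:1184  23:37
  24:203  25:881  26:1575  27:1193  28:2123  29:941  30:1846  31:1807
  32:662
Giant step factor: 471^(-33) ≡ 1366 (mod 2153).
Scan 1943·1366^i mod 2153 for i = 0, 1, …:
  i=0: 1943   i=1: 1642   i=2: 1699   i=3: 2053
  i=4: 1192   i=5: 604   i=6: 465   i=7: 55
  i=8: 1928   i=9: 529   i=10: 1359   i=11: 508
  i=12: 662
Match at i=12, j=32: x = 12·33 + 32 = 428.

428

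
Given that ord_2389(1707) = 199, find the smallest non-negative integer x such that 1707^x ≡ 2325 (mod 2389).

100

Baby-step giant-step with m = ceil(sqrt(199)) = 15.
Baby table (1707^j mod 2389 for j=0..14):
  0:1  1:1707  2:1658  3:1630  4:1614  5:581  6:332  7:531
  8:986  9:1246  10:712  11:1772  12:330  13:1895  14:59
Giant step factor: 1707^(-15) ≡ 739 (mod 2389).
Scan 2325·739^i mod 2389 for i = 0, 1, …:
  i=0: 2325   i=1: 484   i=2: 1715   i=3: 1215
  i=4: 2010   i=5: 1821   i=6: 712
Match at i=6, j=10: x = 6·15 + 10 = 100.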